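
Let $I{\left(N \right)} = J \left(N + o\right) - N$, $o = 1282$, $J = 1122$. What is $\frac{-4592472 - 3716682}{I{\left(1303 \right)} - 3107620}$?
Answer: $\frac{8309154}{208553} \approx 39.842$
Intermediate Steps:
$I{\left(N \right)} = 1438404 + 1121 N$ ($I{\left(N \right)} = 1122 \left(N + 1282\right) - N = 1122 \left(1282 + N\right) - N = \left(1438404 + 1122 N\right) - N = 1438404 + 1121 N$)
$\frac{-4592472 - 3716682}{I{\left(1303 \right)} - 3107620} = \frac{-4592472 - 3716682}{\left(1438404 + 1121 \cdot 1303\right) - 3107620} = - \frac{8309154}{\left(1438404 + 1460663\right) - 3107620} = - \frac{8309154}{2899067 - 3107620} = - \frac{8309154}{-208553} = \left(-8309154\right) \left(- \frac{1}{208553}\right) = \frac{8309154}{208553}$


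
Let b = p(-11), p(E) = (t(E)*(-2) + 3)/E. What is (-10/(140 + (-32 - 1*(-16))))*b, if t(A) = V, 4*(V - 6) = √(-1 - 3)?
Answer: -45/682 - 5*I/682 ≈ -0.065982 - 0.0073314*I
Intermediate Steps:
V = 6 + I/2 (V = 6 + √(-1 - 3)/4 = 6 + √(-4)/4 = 6 + (2*I)/4 = 6 + I/2 ≈ 6.0 + 0.5*I)
t(A) = 6 + I/2
p(E) = (-9 - I)/E (p(E) = ((6 + I/2)*(-2) + 3)/E = ((-12 - I) + 3)/E = (-9 - I)/E)
b = 9/11 + I/11 (b = (-9 - I)/(-11) = -(-9 - I)/11 = 9/11 + I/11 ≈ 0.81818 + 0.090909*I)
(-10/(140 + (-32 - 1*(-16))))*b = (-10/(140 + (-32 - 1*(-16))))*(9/11 + I/11) = (-10/(140 + (-32 + 16)))*(9/11 + I/11) = (-10/(140 - 16))*(9/11 + I/11) = (-10/124)*(9/11 + I/11) = (-10*1/124)*(9/11 + I/11) = -5*(9/11 + I/11)/62 = -45/682 - 5*I/682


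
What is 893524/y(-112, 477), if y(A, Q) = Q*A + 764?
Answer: -223381/13165 ≈ -16.968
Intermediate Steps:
y(A, Q) = 764 + A*Q (y(A, Q) = A*Q + 764 = 764 + A*Q)
893524/y(-112, 477) = 893524/(764 - 112*477) = 893524/(764 - 53424) = 893524/(-52660) = 893524*(-1/52660) = -223381/13165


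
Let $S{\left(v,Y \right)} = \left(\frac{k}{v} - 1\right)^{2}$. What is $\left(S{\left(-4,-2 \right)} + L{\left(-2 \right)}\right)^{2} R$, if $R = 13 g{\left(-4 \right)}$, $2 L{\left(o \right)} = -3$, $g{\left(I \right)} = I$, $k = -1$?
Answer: $- \frac{2925}{64} \approx -45.703$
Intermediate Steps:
$L{\left(o \right)} = - \frac{3}{2}$ ($L{\left(o \right)} = \frac{1}{2} \left(-3\right) = - \frac{3}{2}$)
$S{\left(v,Y \right)} = \left(-1 - \frac{1}{v}\right)^{2}$ ($S{\left(v,Y \right)} = \left(- \frac{1}{v} - 1\right)^{2} = \left(-1 - \frac{1}{v}\right)^{2}$)
$R = -52$ ($R = 13 \left(-4\right) = -52$)
$\left(S{\left(-4,-2 \right)} + L{\left(-2 \right)}\right)^{2} R = \left(\frac{\left(1 - 4\right)^{2}}{16} - \frac{3}{2}\right)^{2} \left(-52\right) = \left(\frac{\left(-3\right)^{2}}{16} - \frac{3}{2}\right)^{2} \left(-52\right) = \left(\frac{1}{16} \cdot 9 - \frac{3}{2}\right)^{2} \left(-52\right) = \left(\frac{9}{16} - \frac{3}{2}\right)^{2} \left(-52\right) = \left(- \frac{15}{16}\right)^{2} \left(-52\right) = \frac{225}{256} \left(-52\right) = - \frac{2925}{64}$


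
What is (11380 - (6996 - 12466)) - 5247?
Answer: 11603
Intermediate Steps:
(11380 - (6996 - 12466)) - 5247 = (11380 - 1*(-5470)) - 5247 = (11380 + 5470) - 5247 = 16850 - 5247 = 11603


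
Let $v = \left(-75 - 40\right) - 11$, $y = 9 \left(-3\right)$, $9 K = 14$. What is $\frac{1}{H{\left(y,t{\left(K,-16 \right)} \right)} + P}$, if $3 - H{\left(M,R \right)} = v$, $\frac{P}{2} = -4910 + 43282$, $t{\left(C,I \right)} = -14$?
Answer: $\frac{1}{76873} \approx 1.3008 \cdot 10^{-5}$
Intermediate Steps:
$K = \frac{14}{9}$ ($K = \frac{1}{9} \cdot 14 = \frac{14}{9} \approx 1.5556$)
$y = -27$
$P = 76744$ ($P = 2 \left(-4910 + 43282\right) = 2 \cdot 38372 = 76744$)
$v = -126$ ($v = -115 - 11 = -126$)
$H{\left(M,R \right)} = 129$ ($H{\left(M,R \right)} = 3 - -126 = 3 + 126 = 129$)
$\frac{1}{H{\left(y,t{\left(K,-16 \right)} \right)} + P} = \frac{1}{129 + 76744} = \frac{1}{76873}$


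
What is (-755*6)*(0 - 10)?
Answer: 45300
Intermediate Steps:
(-755*6)*(0 - 10) = -151*30*(-10) = -4530*(-10) = 45300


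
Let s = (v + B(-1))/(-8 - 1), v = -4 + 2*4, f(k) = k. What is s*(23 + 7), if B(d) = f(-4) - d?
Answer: -10/3 ≈ -3.3333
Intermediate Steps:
v = 4 (v = -4 + 8 = 4)
B(d) = -4 - d
s = -1/9 (s = (4 + (-4 - 1*(-1)))/(-8 - 1) = (4 + (-4 + 1))/(-9) = (4 - 3)*(-1/9) = 1*(-1/9) = -1/9 ≈ -0.11111)
s*(23 + 7) = -(23 + 7)/9 = -1/9*30 = -10/3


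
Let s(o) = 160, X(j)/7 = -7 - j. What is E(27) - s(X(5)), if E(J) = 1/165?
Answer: -26399/165 ≈ -159.99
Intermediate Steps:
E(J) = 1/165
X(j) = -49 - 7*j (X(j) = 7*(-7 - j) = -49 - 7*j)
E(27) - s(X(5)) = 1/165 - 1*160 = 1/165 - 160 = -26399/165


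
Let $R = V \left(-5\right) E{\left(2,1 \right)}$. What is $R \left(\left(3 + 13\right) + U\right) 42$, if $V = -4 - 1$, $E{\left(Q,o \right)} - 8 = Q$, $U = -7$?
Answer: $94500$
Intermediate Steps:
$E{\left(Q,o \right)} = 8 + Q$
$V = -5$
$R = 250$ ($R = \left(-5\right) \left(-5\right) \left(8 + 2\right) = 25 \cdot 10 = 250$)
$R \left(\left(3 + 13\right) + U\right) 42 = 250 \left(\left(3 + 13\right) - 7\right) 42 = 250 \left(16 - 7\right) 42 = 250 \cdot 9 \cdot 42 = 2250 \cdot 42 = 94500$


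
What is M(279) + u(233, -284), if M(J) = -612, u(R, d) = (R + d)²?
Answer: 1989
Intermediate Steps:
M(279) + u(233, -284) = -612 + (233 - 284)² = -612 + (-51)² = -612 + 2601 = 1989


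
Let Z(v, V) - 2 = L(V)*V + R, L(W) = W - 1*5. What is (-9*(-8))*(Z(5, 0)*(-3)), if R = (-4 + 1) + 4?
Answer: -648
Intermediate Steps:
L(W) = -5 + W (L(W) = W - 5 = -5 + W)
R = 1 (R = -3 + 4 = 1)
Z(v, V) = 3 + V*(-5 + V) (Z(v, V) = 2 + ((-5 + V)*V + 1) = 2 + (V*(-5 + V) + 1) = 2 + (1 + V*(-5 + V)) = 3 + V*(-5 + V))
(-9*(-8))*(Z(5, 0)*(-3)) = (-9*(-8))*((3 + 0*(-5 + 0))*(-3)) = 72*((3 + 0*(-5))*(-3)) = 72*((3 + 0)*(-3)) = 72*(3*(-3)) = 72*(-9) = -648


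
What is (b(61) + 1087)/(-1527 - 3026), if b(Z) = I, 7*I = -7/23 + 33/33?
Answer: -175023/733033 ≈ -0.23877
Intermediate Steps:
I = 16/161 (I = (-7/23 + 33/33)/7 = (-7*1/23 + 33*(1/33))/7 = (-7/23 + 1)/7 = (1/7)*(16/23) = 16/161 ≈ 0.099379)
b(Z) = 16/161
(b(61) + 1087)/(-1527 - 3026) = (16/161 + 1087)/(-1527 - 3026) = (175023/161)/(-4553) = (175023/161)*(-1/4553) = -175023/733033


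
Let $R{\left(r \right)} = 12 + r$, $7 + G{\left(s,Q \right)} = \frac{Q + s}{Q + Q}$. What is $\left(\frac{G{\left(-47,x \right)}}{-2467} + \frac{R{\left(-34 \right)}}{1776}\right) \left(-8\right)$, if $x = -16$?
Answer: $\frac{90677}{1095348} \approx 0.082784$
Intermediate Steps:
$G{\left(s,Q \right)} = -7 + \frac{Q + s}{2 Q}$ ($G{\left(s,Q \right)} = -7 + \frac{Q + s}{Q + Q} = -7 + \frac{Q + s}{2 Q}$)
$\left(\frac{G{\left(-47,x \right)}}{-2467} + \frac{R{\left(-34 \right)}}{1776}\right) \left(-8\right) = \left(\frac{\frac{1}{2} \frac{1}{-16} \left(-47 - -208\right)}{-2467} + \frac{12 - 34}{1776}\right) \left(-8\right) = \left(\frac{1}{2} \left(- \frac{1}{16}\right) \left(-47 + 208\right) \left(- \frac{1}{2467}\right) - \frac{11}{888}\right) \left(-8\right) = \left(\frac{1}{2} \left(- \frac{1}{16}\right) 161 \left(- \frac{1}{2467}\right) - \frac{11}{888}\right) \left(-8\right) = \left(\left(- \frac{161}{32}\right) \left(- \frac{1}{2467}\right) - \frac{11}{888}\right) \left(-8\right) = \left(\frac{161}{78944} - \frac{11}{888}\right) \left(-8\right) = \left(- \frac{90677}{8762784}\right) \left(-8\right) = \frac{90677}{1095348}$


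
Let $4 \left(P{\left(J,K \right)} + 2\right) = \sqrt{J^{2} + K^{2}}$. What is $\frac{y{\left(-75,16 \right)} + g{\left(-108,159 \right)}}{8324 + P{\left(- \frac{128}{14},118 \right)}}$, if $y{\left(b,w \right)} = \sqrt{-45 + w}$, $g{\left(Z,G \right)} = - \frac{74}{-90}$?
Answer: $\frac{20117048}{203609137065} - \frac{518 \sqrt{171593}}{610827411195} - \frac{406 i \sqrt{5917}}{13573942471} + \frac{1631112 i \sqrt{29}}{13573942471} \approx 9.8451 \cdot 10^{-5} + 0.00064481 i$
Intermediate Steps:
$g{\left(Z,G \right)} = \frac{37}{45}$ ($g{\left(Z,G \right)} = \left(-74\right) \left(- \frac{1}{90}\right) = \frac{37}{45}$)
$P{\left(J,K \right)} = -2 + \frac{\sqrt{J^{2} + K^{2}}}{4}$
$\frac{y{\left(-75,16 \right)} + g{\left(-108,159 \right)}}{8324 + P{\left(- \frac{128}{14},118 \right)}} = \frac{\sqrt{-45 + 16} + \frac{37}{45}}{8324 - \left(2 - \frac{\sqrt{\left(- \frac{128}{14}\right)^{2} + 118^{2}}}{4}\right)} = \frac{\sqrt{-29} + \frac{37}{45}}{8324 - \left(2 - \frac{\sqrt{\left(\left(-128\right) \frac{1}{14}\right)^{2} + 13924}}{4}\right)} = \frac{i \sqrt{29} + \frac{37}{45}}{8324 - \left(2 - \frac{\sqrt{\left(- \frac{64}{7}\right)^{2} + 13924}}{4}\right)} = \frac{\frac{37}{45} + i \sqrt{29}}{8324 - \left(2 - \frac{\sqrt{\frac{4096}{49} + 13924}}{4}\right)} = \frac{\frac{37}{45} + i \sqrt{29}}{8324 - \left(2 - \frac{\sqrt{\frac{686372}{49}}}{4}\right)} = \frac{\frac{37}{45} + i \sqrt{29}}{8324 - \left(2 - \frac{\frac{2}{7} \sqrt{171593}}{4}\right)} = \frac{\frac{37}{45} + i \sqrt{29}}{8324 - \left(2 - \frac{\sqrt{171593}}{14}\right)} = \frac{\frac{37}{45} + i \sqrt{29}}{8322 + \frac{\sqrt{171593}}{14}}$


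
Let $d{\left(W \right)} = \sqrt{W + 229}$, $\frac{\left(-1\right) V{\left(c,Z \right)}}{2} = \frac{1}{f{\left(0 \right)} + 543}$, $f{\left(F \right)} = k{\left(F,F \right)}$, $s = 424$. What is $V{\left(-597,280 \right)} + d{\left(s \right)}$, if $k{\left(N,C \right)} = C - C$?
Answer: $- \frac{2}{543} + \sqrt{653} \approx 25.55$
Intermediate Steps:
$k{\left(N,C \right)} = 0$
$f{\left(F \right)} = 0$
$V{\left(c,Z \right)} = - \frac{2}{543}$ ($V{\left(c,Z \right)} = - \frac{2}{0 + 543} = - \frac{2}{543}$)
$d{\left(W \right)} = \sqrt{229 + W}$
$V{\left(-597,280 \right)} + d{\left(s \right)} = - \frac{2}{543} + \sqrt{229 + 424} = - \frac{2}{543} + \sqrt{653}$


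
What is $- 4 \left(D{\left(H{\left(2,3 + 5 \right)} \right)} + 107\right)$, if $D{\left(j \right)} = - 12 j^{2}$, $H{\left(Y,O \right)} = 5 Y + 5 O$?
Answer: $119572$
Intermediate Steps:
$H{\left(Y,O \right)} = 5 O + 5 Y$
$- 4 \left(D{\left(H{\left(2,3 + 5 \right)} \right)} + 107\right) = - 4 \left(- 12 \left(5 \left(3 + 5\right) + 5 \cdot 2\right)^{2} + 107\right) = - 4 \left(- 12 \left(5 \cdot 8 + 10\right)^{2} + 107\right) = - 4 \left(- 12 \left(40 + 10\right)^{2} + 107\right) = - 4 \left(- 12 \cdot 50^{2} + 107\right) = - 4 \left(\left(-12\right) 2500 + 107\right) = - 4 \left(-30000 + 107\right) = \left(-4\right) \left(-29893\right) = 119572$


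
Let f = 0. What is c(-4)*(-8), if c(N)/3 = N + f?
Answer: 96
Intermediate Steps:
c(N) = 3*N (c(N) = 3*(N + 0) = 3*N)
c(-4)*(-8) = (3*(-4))*(-8) = -12*(-8) = 96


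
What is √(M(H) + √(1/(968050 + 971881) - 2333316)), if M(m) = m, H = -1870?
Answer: √(-7037431372503070 + 1939931*I*√8781043433347457545)/1939931 ≈ 16.501 + 46.285*I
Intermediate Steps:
√(M(H) + √(1/(968050 + 971881) - 2333316)) = √(-1870 + √(1/(968050 + 971881) - 2333316)) = √(-1870 + √(1/1939931 - 2333316)) = √(-1870 + √(-4526472041195/1939931)) = √(-1870 + I*√8781043433347457545/1939931)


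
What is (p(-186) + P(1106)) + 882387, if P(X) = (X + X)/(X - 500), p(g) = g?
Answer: 267308009/303 ≈ 8.8221e+5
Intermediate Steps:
P(X) = 2*X/(-500 + X) (P(X) = (2*X)/(-500 + X) = 2*X/(-500 + X))
(p(-186) + P(1106)) + 882387 = (-186 + 2*1106/(-500 + 1106)) + 882387 = (-186 + 2*1106/606) + 882387 = (-186 + 2*1106*(1/606)) + 882387 = (-186 + 1106/303) + 882387 = -55252/303 + 882387 = 267308009/303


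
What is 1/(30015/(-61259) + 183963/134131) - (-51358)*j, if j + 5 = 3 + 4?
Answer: 744026165210561/7243447452 ≈ 1.0272e+5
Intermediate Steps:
j = 2 (j = -5 + (3 + 4) = -5 + 7 = 2)
1/(30015/(-61259) + 183963/134131) - (-51358)*j = 1/(30015/(-61259) + 183963/134131) - (-51358)*2 = 1/(30015*(-1/61259) + 183963*(1/134131)) - 1*(-102716) = 1/(-30015/61259 + 183963/134131) + 102716 = 1/(7243447452/8216730929) + 102716 = 8216730929/7243447452 + 102716 = 744026165210561/7243447452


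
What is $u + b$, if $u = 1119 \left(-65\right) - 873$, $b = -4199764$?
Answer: $-4273372$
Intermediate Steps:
$u = -73608$ ($u = -72735 - 873 = -73608$)
$u + b = -73608 - 4199764 = -4273372$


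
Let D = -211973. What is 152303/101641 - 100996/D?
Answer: 42549458255/21545147693 ≈ 1.9749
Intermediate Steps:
152303/101641 - 100996/D = 152303/101641 - 100996/(-211973) = 152303*(1/101641) - 100996*(-1/211973) = 152303/101641 + 100996/211973 = 42549458255/21545147693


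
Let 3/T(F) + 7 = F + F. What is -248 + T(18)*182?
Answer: -6646/29 ≈ -229.17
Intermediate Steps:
T(F) = 3/(-7 + 2*F) (T(F) = 3/(-7 + (F + F)) = 3/(-7 + 2*F))
-248 + T(18)*182 = -248 + (3/(-7 + 2*18))*182 = -248 + (3/(-7 + 36))*182 = -248 + (3/29)*182 = -248 + 546/29 = -6646/29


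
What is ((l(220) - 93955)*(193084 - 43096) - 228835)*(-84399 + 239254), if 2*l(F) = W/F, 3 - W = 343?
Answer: -24005179218261665/11 ≈ -2.1823e+15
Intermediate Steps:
W = -340 (W = 3 - 1*343 = 3 - 343 = -340)
l(F) = -170/F (l(F) = (-340/F)/2 = -170/F)
((l(220) - 93955)*(193084 - 43096) - 228835)*(-84399 + 239254) = ((-170/220 - 93955)*(193084 - 43096) - 228835)*(-84399 + 239254) = ((-170*1/220 - 93955)*149988 - 228835)*154855 = ((-17/22 - 93955)*149988 - 228835)*154855 = (-2067027/22*149988 - 228835)*154855 = (-155014622838/11 - 228835)*154855 = -155017140023/11*154855 = -24005179218261665/11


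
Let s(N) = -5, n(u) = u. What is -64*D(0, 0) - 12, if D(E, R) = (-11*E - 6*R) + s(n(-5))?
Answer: 308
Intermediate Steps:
D(E, R) = -5 - 11*E - 6*R (D(E, R) = (-11*E - 6*R) - 5 = -5 - 11*E - 6*R)
-64*D(0, 0) - 12 = -64*(-5 - 11*0 - 6*0) - 12 = -64*(-5 + 0 + 0) - 12 = -64*(-5) - 12 = 320 - 12 = 308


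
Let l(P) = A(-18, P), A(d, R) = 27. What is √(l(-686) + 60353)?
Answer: 2*√15095 ≈ 245.72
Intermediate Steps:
l(P) = 27
√(l(-686) + 60353) = √(27 + 60353) = √60380 = 2*√15095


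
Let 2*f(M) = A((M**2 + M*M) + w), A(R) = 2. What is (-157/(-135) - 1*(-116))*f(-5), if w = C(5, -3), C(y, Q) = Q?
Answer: 15817/135 ≈ 117.16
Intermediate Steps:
w = -3
f(M) = 1 (f(M) = (1/2)*2 = 1)
(-157/(-135) - 1*(-116))*f(-5) = (-157/(-135) - 1*(-116))*1 = (-157*(-1/135) + 116)*1 = (157/135 + 116)*1 = (15817/135)*1 = 15817/135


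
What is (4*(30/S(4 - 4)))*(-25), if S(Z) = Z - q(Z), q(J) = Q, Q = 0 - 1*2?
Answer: -1500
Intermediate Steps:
Q = -2 (Q = 0 - 2 = -2)
q(J) = -2
S(Z) = 2 + Z (S(Z) = Z - 1*(-2) = Z + 2 = 2 + Z)
(4*(30/S(4 - 4)))*(-25) = (4*(30/(2 + (4 - 4))))*(-25) = (4*(30/(2 + 0)))*(-25) = (4*(30/2))*(-25) = (4*(30*(½)))*(-25) = (4*15)*(-25) = 60*(-25) = -1500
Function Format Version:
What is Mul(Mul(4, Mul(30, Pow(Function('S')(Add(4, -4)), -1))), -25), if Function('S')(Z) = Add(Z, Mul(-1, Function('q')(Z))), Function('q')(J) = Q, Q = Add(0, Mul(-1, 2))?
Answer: -1500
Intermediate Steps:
Q = -2 (Q = Add(0, -2) = -2)
Function('q')(J) = -2
Function('S')(Z) = Add(2, Z) (Function('S')(Z) = Add(Z, Mul(-1, -2)) = Add(Z, 2) = Add(2, Z))
Mul(Mul(4, Mul(30, Pow(Function('S')(Add(4, -4)), -1))), -25) = Mul(Mul(4, Mul(30, Pow(Add(2, Add(4, -4)), -1))), -25) = Mul(Mul(4, Mul(30, Pow(Add(2, 0), -1))), -25) = Mul(Mul(4, Mul(30, Pow(2, -1))), -25) = Mul(Mul(4, Mul(30, Rational(1, 2))), -25) = Mul(Mul(4, 15), -25) = Mul(60, -25) = -1500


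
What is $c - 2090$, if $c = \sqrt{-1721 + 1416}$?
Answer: $-2090 + i \sqrt{305} \approx -2090.0 + 17.464 i$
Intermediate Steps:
$c = i \sqrt{305}$ ($c = \sqrt{-305} = i \sqrt{305} \approx 17.464 i$)
$c - 2090 = i \sqrt{305} - 2090 = -2090 + i \sqrt{305}$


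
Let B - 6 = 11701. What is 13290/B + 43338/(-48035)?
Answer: 131027184/562345745 ≈ 0.23300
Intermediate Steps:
B = 11707 (B = 6 + 11701 = 11707)
13290/B + 43338/(-48035) = 13290/11707 + 43338/(-48035) = 13290*(1/11707) + 43338*(-1/48035) = 13290/11707 - 43338/48035 = 131027184/562345745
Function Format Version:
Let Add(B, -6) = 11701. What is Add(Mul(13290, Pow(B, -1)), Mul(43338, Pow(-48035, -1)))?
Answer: Rational(131027184, 562345745) ≈ 0.23300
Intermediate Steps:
B = 11707 (B = Add(6, 11701) = 11707)
Add(Mul(13290, Pow(B, -1)), Mul(43338, Pow(-48035, -1))) = Add(Mul(13290, Pow(11707, -1)), Mul(43338, Pow(-48035, -1))) = Add(Mul(13290, Rational(1, 11707)), Mul(43338, Rational(-1, 48035))) = Add(Rational(13290, 11707), Rational(-43338, 48035)) = Rational(131027184, 562345745)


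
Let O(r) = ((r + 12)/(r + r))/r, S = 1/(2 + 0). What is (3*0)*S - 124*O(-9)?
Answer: -62/27 ≈ -2.2963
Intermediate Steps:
S = ½ (S = 1/2 = ½ ≈ 0.50000)
O(r) = (12 + r)/(2*r²) (O(r) = ((12 + r)/((2*r)))/r = ((12 + r)*(1/(2*r)))/r = ((12 + r)/(2*r))/r = (12 + r)/(2*r²))
(3*0)*S - 124*O(-9) = (3*0)*(½) - 62*(12 - 9)/(-9)² = 0*(½) - 62*3/81 = 0 - 124*1/54 = 0 - 62/27 = -62/27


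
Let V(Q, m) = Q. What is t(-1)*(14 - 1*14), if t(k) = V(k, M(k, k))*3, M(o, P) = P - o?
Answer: 0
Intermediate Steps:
t(k) = 3*k (t(k) = k*3 = 3*k)
t(-1)*(14 - 1*14) = (3*(-1))*(14 - 1*14) = -3*(14 - 14) = -3*0 = 0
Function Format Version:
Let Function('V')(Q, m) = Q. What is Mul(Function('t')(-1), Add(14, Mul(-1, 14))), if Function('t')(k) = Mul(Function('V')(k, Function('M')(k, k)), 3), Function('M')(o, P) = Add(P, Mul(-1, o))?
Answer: 0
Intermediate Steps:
Function('t')(k) = Mul(3, k) (Function('t')(k) = Mul(k, 3) = Mul(3, k))
Mul(Function('t')(-1), Add(14, Mul(-1, 14))) = Mul(Mul(3, -1), Add(14, Mul(-1, 14))) = Mul(-3, Add(14, -14)) = Mul(-3, 0) = 0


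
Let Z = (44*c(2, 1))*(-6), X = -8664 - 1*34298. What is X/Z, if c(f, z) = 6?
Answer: 21481/792 ≈ 27.122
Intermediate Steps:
X = -42962 (X = -8664 - 34298 = -42962)
Z = -1584 (Z = (44*6)*(-6) = 264*(-6) = -1584)
X/Z = -42962/(-1584) = -42962*(-1/1584) = 21481/792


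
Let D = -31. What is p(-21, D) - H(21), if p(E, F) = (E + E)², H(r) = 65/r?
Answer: 36979/21 ≈ 1760.9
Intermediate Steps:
p(E, F) = 4*E² (p(E, F) = (2*E)² = 4*E²)
p(-21, D) - H(21) = 4*(-21)² - 65/21 = 4*441 - 65/21 = 1764 - 1*65/21 = 1764 - 65/21 = 36979/21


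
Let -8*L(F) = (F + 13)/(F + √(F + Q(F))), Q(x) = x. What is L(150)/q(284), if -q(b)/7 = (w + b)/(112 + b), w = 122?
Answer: 16137/841232 - 5379*√3/4206160 ≈ 0.016968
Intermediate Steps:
q(b) = -7*(122 + b)/(112 + b)
L(F) = -(13 + F)/(8*(F + √2*√F)) (L(F) = -(F + 13)/(8*(F + √(F + F))) = -(13 + F)/(8*(F + √(2*F))) = -(13 + F)/(8*(F + √2*√F)))
L(150)/q(284) = ((-13 - 1*150)/(8*(150 + √2*√150)))/((7*(-122 - 1*284)/(112 + 284))) = ((-13 - 150)/(8*(150 + √2*(5*√6))))/((7*(-122 - 284)/396)) = ((⅛)*(-163)/(150 + 10*√3))/((7*(1/396)*(-406))) = (-163/(8*(150 + 10*√3)))/(-1421/198) = -163/(8*(150 + 10*√3))*(-198/1421) = 16137/(5684*(150 + 10*√3))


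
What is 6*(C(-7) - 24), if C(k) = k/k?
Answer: -138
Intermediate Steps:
C(k) = 1
6*(C(-7) - 24) = 6*(1 - 24) = 6*(-23) = -138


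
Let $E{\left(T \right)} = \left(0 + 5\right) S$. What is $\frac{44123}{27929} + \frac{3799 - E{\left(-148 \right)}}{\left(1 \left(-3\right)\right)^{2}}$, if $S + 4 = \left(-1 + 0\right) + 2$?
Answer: $\frac{106918313}{251361} \approx 425.36$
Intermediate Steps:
$S = -3$ ($S = -4 + \left(\left(-1 + 0\right) + 2\right) = -4 + \left(-1 + 2\right) = -4 + 1 = -3$)
$E{\left(T \right)} = -15$ ($E{\left(T \right)} = \left(0 + 5\right) \left(-3\right) = 5 \left(-3\right) = -15$)
$\frac{44123}{27929} + \frac{3799 - E{\left(-148 \right)}}{\left(1 \left(-3\right)\right)^{2}} = \frac{44123}{27929} + \frac{3799 - -15}{\left(1 \left(-3\right)\right)^{2}} = 44123 \cdot \frac{1}{27929} + \frac{3799 + 15}{\left(-3\right)^{2}} = \frac{44123}{27929} + \frac{3814}{9} = \frac{106918313}{251361}$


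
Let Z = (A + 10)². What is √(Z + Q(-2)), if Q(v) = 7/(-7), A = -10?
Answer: I ≈ 1.0*I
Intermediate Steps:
Q(v) = -1 (Q(v) = 7*(-⅐) = -1)
Z = 0 (Z = (-10 + 10)² = 0² = 0)
√(Z + Q(-2)) = √(0 - 1) = √(-1) = I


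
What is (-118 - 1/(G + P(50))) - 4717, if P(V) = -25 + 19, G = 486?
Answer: -2320801/480 ≈ -4835.0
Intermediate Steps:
P(V) = -6
(-118 - 1/(G + P(50))) - 4717 = (-118 - 1/(486 - 6)) - 4717 = (-118 - 1/480) - 4717 = -56641/480 - 4717 = -2320801/480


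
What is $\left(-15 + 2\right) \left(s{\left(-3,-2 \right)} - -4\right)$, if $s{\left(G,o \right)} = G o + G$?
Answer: $-91$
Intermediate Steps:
$s{\left(G,o \right)} = G + G o$
$\left(-15 + 2\right) \left(s{\left(-3,-2 \right)} - -4\right) = \left(-15 + 2\right) \left(- 3 \left(1 - 2\right) - -4\right) = - 13 \left(\left(-3\right) \left(-1\right) + 4\right) = - 13 \left(3 + 4\right) = \left(-13\right) 7 = -91$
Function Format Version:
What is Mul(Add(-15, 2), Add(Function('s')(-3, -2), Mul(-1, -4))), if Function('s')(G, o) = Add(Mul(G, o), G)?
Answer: -91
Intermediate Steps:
Function('s')(G, o) = Add(G, Mul(G, o))
Mul(Add(-15, 2), Add(Function('s')(-3, -2), Mul(-1, -4))) = Mul(Add(-15, 2), Add(Mul(-3, Add(1, -2)), Mul(-1, -4))) = Mul(-13, Add(Mul(-3, -1), 4)) = Mul(-13, Add(3, 4)) = Mul(-13, 7) = -91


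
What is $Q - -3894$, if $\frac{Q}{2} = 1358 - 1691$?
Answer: $3228$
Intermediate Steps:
$Q = -666$ ($Q = 2 \left(1358 - 1691\right) = 2 \left(-333\right) = -666$)
$Q - -3894 = -666 - -3894 = -666 + 3894 = 3228$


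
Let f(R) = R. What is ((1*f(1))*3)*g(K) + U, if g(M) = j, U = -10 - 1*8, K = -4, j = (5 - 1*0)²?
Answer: 57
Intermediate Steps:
j = 25 (j = (5 + 0)² = 5² = 25)
U = -18 (U = -10 - 8 = -18)
g(M) = 25
((1*f(1))*3)*g(K) + U = ((1*1)*3)*25 - 18 = (1*3)*25 - 18 = 3*25 - 18 = 75 - 18 = 57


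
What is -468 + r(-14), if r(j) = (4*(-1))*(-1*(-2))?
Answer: -476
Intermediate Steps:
r(j) = -8 (r(j) = -4*2 = -8)
-468 + r(-14) = -468 - 8 = -476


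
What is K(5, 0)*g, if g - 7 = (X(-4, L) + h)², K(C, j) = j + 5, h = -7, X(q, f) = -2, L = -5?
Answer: 440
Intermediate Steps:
K(C, j) = 5 + j
g = 88 (g = 7 + (-2 - 7)² = 7 + (-9)² = 7 + 81 = 88)
K(5, 0)*g = (5 + 0)*88 = 5*88 = 440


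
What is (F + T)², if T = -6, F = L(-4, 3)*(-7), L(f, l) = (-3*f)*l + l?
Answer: 77841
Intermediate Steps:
L(f, l) = l - 3*f*l (L(f, l) = -3*f*l + l = l - 3*f*l)
F = -273 (F = (3*(1 - 3*(-4)))*(-7) = (3*(1 + 12))*(-7) = (3*13)*(-7) = 39*(-7) = -273)
(F + T)² = (-273 - 6)² = (-279)² = 77841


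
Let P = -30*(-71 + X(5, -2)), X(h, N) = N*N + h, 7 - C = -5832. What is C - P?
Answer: 3979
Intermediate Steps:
C = 5839 (C = 7 - 1*(-5832) = 7 + 5832 = 5839)
X(h, N) = h + N² (X(h, N) = N² + h = h + N²)
P = 1860 (P = -30*(-71 + (5 + (-2)²)) = -30*(-71 + (5 + 4)) = -30*(-71 + 9) = -30*(-62) = 1860)
C - P = 5839 - 1*1860 = 5839 - 1860 = 3979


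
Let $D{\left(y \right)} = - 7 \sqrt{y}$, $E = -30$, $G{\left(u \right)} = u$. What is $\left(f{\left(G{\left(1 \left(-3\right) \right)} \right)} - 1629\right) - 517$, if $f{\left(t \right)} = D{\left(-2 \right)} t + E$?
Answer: $-2176 + 21 i \sqrt{2} \approx -2176.0 + 29.698 i$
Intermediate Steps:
$f{\left(t \right)} = -30 - 7 i t \sqrt{2}$ ($f{\left(t \right)} = - 7 \sqrt{-2} t - 30 = - 7 i \sqrt{2} t - 30 = - 7 i t \sqrt{2} - 30 = -30 - 7 i t \sqrt{2}$)
$\left(f{\left(G{\left(1 \left(-3\right) \right)} \right)} - 1629\right) - 517 = \left(\left(-30 - 7 i 1 \left(-3\right) \sqrt{2}\right) - 1629\right) - 517 = \left(\left(-30 - 7 i \left(-3\right) \sqrt{2}\right) - 1629\right) - 517 = \left(\left(-30 + 21 i \sqrt{2}\right) - 1629\right) - 517 = \left(-1659 + 21 i \sqrt{2}\right) - 517 = -2176 + 21 i \sqrt{2}$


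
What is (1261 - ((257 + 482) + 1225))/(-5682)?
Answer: 703/5682 ≈ 0.12372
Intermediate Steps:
(1261 - ((257 + 482) + 1225))/(-5682) = (1261 - (739 + 1225))*(-1/5682) = (1261 - 1*1964)*(-1/5682) = (1261 - 1964)*(-1/5682) = -703*(-1/5682) = 703/5682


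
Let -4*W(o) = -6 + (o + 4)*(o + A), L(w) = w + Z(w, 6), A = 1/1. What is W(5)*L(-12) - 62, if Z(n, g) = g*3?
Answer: -134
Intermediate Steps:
Z(n, g) = 3*g
A = 1
L(w) = 18 + w (L(w) = w + 3*6 = w + 18 = 18 + w)
W(o) = 3/2 - (1 + o)*(4 + o)/4 (W(o) = -(-6 + (o + 4)*(o + 1))/4 = -(-6 + (4 + o)*(1 + o))/4 = -(-6 + (1 + o)*(4 + o))/4 = 3/2 - (1 + o)*(4 + o)/4)
W(5)*L(-12) - 62 = (½ - 5/4*5 - ¼*5²)*(18 - 12) - 62 = (½ - 25/4 - ¼*25)*6 - 62 = (½ - 25/4 - 25/4)*6 - 62 = -12*6 - 62 = -72 - 62 = -134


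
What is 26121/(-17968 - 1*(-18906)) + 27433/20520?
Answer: 280867537/9623880 ≈ 29.184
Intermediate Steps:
26121/(-17968 - 1*(-18906)) + 27433/20520 = 26121/(-17968 + 18906) + 27433*(1/20520) = 26121/938 + 27433/20520 = 280867537/9623880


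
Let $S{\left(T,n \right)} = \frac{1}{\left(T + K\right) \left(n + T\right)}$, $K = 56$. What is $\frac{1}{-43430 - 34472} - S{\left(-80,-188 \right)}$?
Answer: $- \frac{42167}{250532832} \approx -0.00016831$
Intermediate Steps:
$S{\left(T,n \right)} = \frac{1}{\left(56 + T\right) \left(T + n\right)}$ ($S{\left(T,n \right)} = \frac{1}{\left(T + 56\right) \left(n + T\right)} = \frac{1}{\left(56 + T\right) \left(T + n\right)}$)
$\frac{1}{-43430 - 34472} - S{\left(-80,-188 \right)} = \frac{1}{-43430 - 34472} - \frac{1}{\left(-80\right)^{2} + 56 \left(-80\right) + 56 \left(-188\right) - -15040} = \frac{1}{-77902} - \frac{1}{6400 - 4480 - 10528 + 15040} = - \frac{1}{77902} - \frac{1}{6432} = - \frac{42167}{250532832}$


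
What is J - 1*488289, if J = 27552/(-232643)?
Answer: -113597045379/232643 ≈ -4.8829e+5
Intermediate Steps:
J = -27552/232643 (J = 27552*(-1/232643) = -27552/232643 ≈ -0.11843)
J - 1*488289 = -27552/232643 - 1*488289 = -27552/232643 - 488289 = -113597045379/232643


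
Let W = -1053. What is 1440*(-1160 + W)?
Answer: -3186720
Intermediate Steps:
1440*(-1160 + W) = 1440*(-1160 - 1053) = 1440*(-2213) = -3186720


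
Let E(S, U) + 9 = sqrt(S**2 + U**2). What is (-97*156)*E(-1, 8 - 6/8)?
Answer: 136188 - 3783*sqrt(857) ≈ 25442.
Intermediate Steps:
E(S, U) = -9 + sqrt(S**2 + U**2)
(-97*156)*E(-1, 8 - 6/8) = (-97*156)*(-9 + sqrt((-1)**2 + (8 - 6/8)**2)) = -15132*(-9 + sqrt(1 + (8 - 6/8)**2)) = -15132*(-9 + sqrt(1 + (8 - 1*3/4)**2)) = -15132*(-9 + sqrt(1 + (8 - 3/4)**2)) = -15132*(-9 + sqrt(1 + (29/4)**2)) = -15132*(-9 + sqrt(1 + 841/16)) = -15132*(-9 + sqrt(857/16)) = -15132*(-9 + sqrt(857)/4) = 136188 - 3783*sqrt(857)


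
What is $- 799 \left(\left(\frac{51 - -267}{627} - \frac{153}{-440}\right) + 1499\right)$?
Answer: $- \frac{10018490813}{8360} \approx -1.1984 \cdot 10^{6}$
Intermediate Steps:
$- 799 \left(\left(\frac{51 - -267}{627} - \frac{153}{-440}\right) + 1499\right) = - 799 \left(\left(\left(51 + 267\right) \frac{1}{627} - - \frac{153}{440}\right) + 1499\right) = - 799 \left(\left(318 \cdot \frac{1}{627} + \frac{153}{440}\right) + 1499\right) = - 799 \left(\left(\frac{106}{209} + \frac{153}{440}\right) + 1499\right) = - 799 \left(\frac{7147}{8360} + 1499\right) = \left(-799\right) \frac{12538787}{8360} = - \frac{10018490813}{8360}$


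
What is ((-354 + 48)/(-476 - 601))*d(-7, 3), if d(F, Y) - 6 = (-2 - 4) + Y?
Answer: 306/359 ≈ 0.85237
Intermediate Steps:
d(F, Y) = Y (d(F, Y) = 6 + ((-2 - 4) + Y) = 6 + (-6 + Y) = Y)
((-354 + 48)/(-476 - 601))*d(-7, 3) = ((-354 + 48)/(-476 - 601))*3 = -306/(-1077)*3 = -306*(-1/1077)*3 = (102/359)*3 = 306/359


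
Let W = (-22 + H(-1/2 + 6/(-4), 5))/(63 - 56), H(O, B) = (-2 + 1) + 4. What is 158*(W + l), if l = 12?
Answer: 10270/7 ≈ 1467.1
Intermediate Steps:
H(O, B) = 3 (H(O, B) = -1 + 4 = 3)
W = -19/7 (W = (-22 + 3)/(63 - 56) = -19/7 ≈ -2.7143)
158*(W + l) = 158*(-19/7 + 12) = 158*(65/7) = 10270/7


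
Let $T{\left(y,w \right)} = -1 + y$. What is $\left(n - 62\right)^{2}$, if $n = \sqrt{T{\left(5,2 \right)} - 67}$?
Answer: $3781 - 372 i \sqrt{7} \approx 3781.0 - 984.22 i$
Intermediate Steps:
$n = 3 i \sqrt{7}$ ($n = \sqrt{\left(-1 + 5\right) - 67} = \sqrt{4 - 67} = \sqrt{-63} = 3 i \sqrt{7} \approx 7.9373 i$)
$\left(n - 62\right)^{2} = \left(3 i \sqrt{7} - 62\right)^{2} = \left(-62 + 3 i \sqrt{7}\right)^{2}$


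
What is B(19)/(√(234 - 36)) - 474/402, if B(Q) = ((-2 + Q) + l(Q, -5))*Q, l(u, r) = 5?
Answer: -79/67 + 19*√22/3 ≈ 28.527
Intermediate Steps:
B(Q) = Q*(3 + Q) (B(Q) = ((-2 + Q) + 5)*Q = (3 + Q)*Q = Q*(3 + Q))
B(19)/(√(234 - 36)) - 474/402 = (19*(3 + 19))/(√(234 - 36)) - 474/402 = (19*22)/(√198) - 474*1/402 = 418/((3*√22)) - 79/67 = 418*(√22/66) - 79/67 = 19*√22/3 - 79/67 = -79/67 + 19*√22/3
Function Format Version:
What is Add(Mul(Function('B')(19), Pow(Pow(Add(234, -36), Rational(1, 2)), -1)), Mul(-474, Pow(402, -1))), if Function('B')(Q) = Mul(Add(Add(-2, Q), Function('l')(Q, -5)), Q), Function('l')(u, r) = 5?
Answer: Add(Rational(-79, 67), Mul(Rational(19, 3), Pow(22, Rational(1, 2)))) ≈ 28.527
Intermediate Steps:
Function('B')(Q) = Mul(Q, Add(3, Q)) (Function('B')(Q) = Mul(Add(Add(-2, Q), 5), Q) = Mul(Add(3, Q), Q) = Mul(Q, Add(3, Q)))
Add(Mul(Function('B')(19), Pow(Pow(Add(234, -36), Rational(1, 2)), -1)), Mul(-474, Pow(402, -1))) = Add(Mul(Mul(19, Add(3, 19)), Pow(Pow(Add(234, -36), Rational(1, 2)), -1)), Mul(-474, Pow(402, -1))) = Add(Mul(Mul(19, 22), Pow(Pow(198, Rational(1, 2)), -1)), Mul(-474, Rational(1, 402))) = Add(Mul(418, Pow(Mul(3, Pow(22, Rational(1, 2))), -1)), Rational(-79, 67)) = Add(Mul(418, Mul(Rational(1, 66), Pow(22, Rational(1, 2)))), Rational(-79, 67)) = Add(Mul(Rational(19, 3), Pow(22, Rational(1, 2))), Rational(-79, 67)) = Add(Rational(-79, 67), Mul(Rational(19, 3), Pow(22, Rational(1, 2))))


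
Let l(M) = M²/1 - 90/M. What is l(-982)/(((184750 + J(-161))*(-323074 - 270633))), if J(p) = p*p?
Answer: -473483129/61412732071927 ≈ -7.7099e-6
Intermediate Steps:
J(p) = p²
l(M) = M² - 90/M (l(M) = M²*1 - 90/M = M² - 90/M)
l(-982)/(((184750 + J(-161))*(-323074 - 270633))) = ((-90 + (-982)³)/(-982))/(((184750 + (-161)²)*(-323074 - 270633))) = (-(-90 - 946966168)/982)/(((184750 + 25921)*(-593707))) = (-1/982*(-946966258))/((210671*(-593707))) = (473483129/491)/(-125076847397) = (473483129/491)*(-1/125076847397) = -473483129/61412732071927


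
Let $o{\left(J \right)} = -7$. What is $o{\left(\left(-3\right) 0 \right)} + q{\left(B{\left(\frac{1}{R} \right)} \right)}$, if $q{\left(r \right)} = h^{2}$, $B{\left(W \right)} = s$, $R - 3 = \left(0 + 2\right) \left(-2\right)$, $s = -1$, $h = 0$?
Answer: $-7$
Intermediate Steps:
$R = -1$ ($R = 3 + \left(0 + 2\right) \left(-2\right) = 3 + 2 \left(-2\right) = 3 - 4 = -1$)
$B{\left(W \right)} = -1$
$q{\left(r \right)} = 0$ ($q{\left(r \right)} = 0^{2} = 0$)
$o{\left(\left(-3\right) 0 \right)} + q{\left(B{\left(\frac{1}{R} \right)} \right)} = -7 + 0 = -7$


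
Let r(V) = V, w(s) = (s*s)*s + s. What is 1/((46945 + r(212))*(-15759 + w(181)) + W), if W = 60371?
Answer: 1/278894244962 ≈ 3.5856e-12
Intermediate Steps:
w(s) = s + s**3 (w(s) = s**2*s + s = s**3 + s = s + s**3)
1/((46945 + r(212))*(-15759 + w(181)) + W) = 1/((46945 + 212)*(-15759 + (181 + 181**3)) + 60371) = 1/(47157*(-15759 + (181 + 5929741)) + 60371) = 1/(47157*(-15759 + 5929922) + 60371) = 1/(47157*5914163 + 60371) = 1/(278894184591 + 60371) = 1/278894244962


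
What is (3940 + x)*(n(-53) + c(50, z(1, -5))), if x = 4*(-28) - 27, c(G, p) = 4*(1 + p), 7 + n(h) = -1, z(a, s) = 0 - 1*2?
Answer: -45612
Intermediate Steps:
z(a, s) = -2 (z(a, s) = 0 - 2 = -2)
n(h) = -8 (n(h) = -7 - 1 = -8)
c(G, p) = 4 + 4*p
x = -139 (x = -112 - 27 = -139)
(3940 + x)*(n(-53) + c(50, z(1, -5))) = (3940 - 139)*(-8 + (4 + 4*(-2))) = 3801*(-8 + (4 - 8)) = 3801*(-8 - 4) = 3801*(-12) = -45612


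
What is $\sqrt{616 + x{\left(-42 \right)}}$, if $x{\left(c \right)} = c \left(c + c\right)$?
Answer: $4 \sqrt{259} \approx 64.374$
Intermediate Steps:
$x{\left(c \right)} = 2 c^{2}$ ($x{\left(c \right)} = c 2 c = 2 c^{2}$)
$\sqrt{616 + x{\left(-42 \right)}} = \sqrt{616 + 2 \left(-42\right)^{2}} = \sqrt{616 + 2 \cdot 1764} = \sqrt{616 + 3528} = \sqrt{4144} = 4 \sqrt{259}$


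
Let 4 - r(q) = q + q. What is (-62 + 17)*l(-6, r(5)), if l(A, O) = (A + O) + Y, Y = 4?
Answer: 360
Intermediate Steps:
r(q) = 4 - 2*q (r(q) = 4 - (q + q) = 4 - 2*q)
l(A, O) = 4 + A + O (l(A, O) = (A + O) + 4 = 4 + A + O)
(-62 + 17)*l(-6, r(5)) = (-62 + 17)*(4 - 6 + (4 - 2*5)) = -45*(4 - 6 + (4 - 10)) = -45*(4 - 6 - 6) = -45*(-8) = 360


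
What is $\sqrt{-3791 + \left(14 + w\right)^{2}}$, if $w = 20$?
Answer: $i \sqrt{2635} \approx 51.332 i$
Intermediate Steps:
$\sqrt{-3791 + \left(14 + w\right)^{2}} = \sqrt{-3791 + \left(14 + 20\right)^{2}} = \sqrt{-3791 + 34^{2}} = \sqrt{-3791 + 1156} = \sqrt{-2635} = i \sqrt{2635}$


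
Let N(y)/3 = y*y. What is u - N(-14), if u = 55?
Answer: -533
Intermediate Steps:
N(y) = 3*y**2 (N(y) = 3*(y*y) = 3*y**2)
u - N(-14) = 55 - 3*(-14)**2 = 55 - 3*196 = 55 - 1*588 = 55 - 588 = -533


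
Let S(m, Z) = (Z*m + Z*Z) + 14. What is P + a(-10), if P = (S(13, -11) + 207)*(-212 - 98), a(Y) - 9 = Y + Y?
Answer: -61701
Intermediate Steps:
a(Y) = 9 + 2*Y (a(Y) = 9 + (Y + Y) = 9 + 2*Y)
S(m, Z) = 14 + Z² + Z*m (S(m, Z) = (Z*m + Z²) + 14 = (Z² + Z*m) + 14 = 14 + Z² + Z*m)
P = -61690 (P = ((14 + (-11)² - 11*13) + 207)*(-212 - 98) = ((14 + 121 - 143) + 207)*(-310) = (-8 + 207)*(-310) = 199*(-310) = -61690)
P + a(-10) = -61690 + (9 + 2*(-10)) = -61690 + (9 - 20) = -61690 - 11 = -61701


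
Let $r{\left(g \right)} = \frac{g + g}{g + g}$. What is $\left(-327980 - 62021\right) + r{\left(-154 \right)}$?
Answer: $-390000$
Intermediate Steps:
$r{\left(g \right)} = 1$ ($r{\left(g \right)} = \frac{2 g}{2 g} = 2 g \frac{1}{2 g} = 1$)
$\left(-327980 - 62021\right) + r{\left(-154 \right)} = \left(-327980 - 62021\right) + 1 = -390001 + 1 = -390000$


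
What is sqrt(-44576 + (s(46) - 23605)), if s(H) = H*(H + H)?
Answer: I*sqrt(63949) ≈ 252.88*I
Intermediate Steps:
s(H) = 2*H**2 (s(H) = H*(2*H) = 2*H**2)
sqrt(-44576 + (s(46) - 23605)) = sqrt(-44576 + (2*46**2 - 23605)) = sqrt(-44576 + (2*2116 - 23605)) = sqrt(-44576 + (4232 - 23605)) = sqrt(-44576 - 19373) = sqrt(-63949) = I*sqrt(63949)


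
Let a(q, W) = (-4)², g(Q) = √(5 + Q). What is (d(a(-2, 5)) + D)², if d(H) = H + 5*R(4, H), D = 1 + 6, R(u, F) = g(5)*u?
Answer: 4529 + 920*√10 ≈ 7438.3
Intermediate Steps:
R(u, F) = u*√10 (R(u, F) = √(5 + 5)*u = √10*u = u*√10)
D = 7
a(q, W) = 16
d(H) = H + 20*√10 (d(H) = H + 5*(4*√10) = H + 20*√10)
(d(a(-2, 5)) + D)² = ((16 + 20*√10) + 7)² = (23 + 20*√10)²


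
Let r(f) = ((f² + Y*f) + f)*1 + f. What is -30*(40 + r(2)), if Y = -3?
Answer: -1260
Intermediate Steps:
r(f) = f² - f (r(f) = ((f² - 3*f) + f)*1 + f = (f² - 2*f)*1 + f = (f² - 2*f) + f = f² - f)
-30*(40 + r(2)) = -30*(40 + 2*(-1 + 2)) = -30*(40 + 2*1) = -30*(40 + 2) = -30*42 = -1260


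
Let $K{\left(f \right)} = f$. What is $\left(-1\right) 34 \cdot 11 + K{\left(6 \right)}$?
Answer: $-368$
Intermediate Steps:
$\left(-1\right) 34 \cdot 11 + K{\left(6 \right)} = \left(-1\right) 34 \cdot 11 + 6 = \left(-34\right) 11 + 6 = -374 + 6 = -368$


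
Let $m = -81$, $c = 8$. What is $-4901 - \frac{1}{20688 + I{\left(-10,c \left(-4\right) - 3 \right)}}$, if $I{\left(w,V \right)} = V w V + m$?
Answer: $- \frac{40957658}{8357} \approx -4901.0$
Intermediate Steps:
$I{\left(w,V \right)} = -81 + w V^{2}$ ($I{\left(w,V \right)} = V w V - 81 = w V^{2} - 81 = -81 + w V^{2}$)
$-4901 - \frac{1}{20688 + I{\left(-10,c \left(-4\right) - 3 \right)}} = -4901 - \frac{1}{20688 - \left(81 + 10 \left(8 \left(-4\right) - 3\right)^{2}\right)} = -4901 - \frac{1}{20688 - \left(81 + 10 \left(-32 - 3\right)^{2}\right)} = -4901 - \frac{1}{20688 - \left(81 + 10 \left(-35\right)^{2}\right)} = -4901 - \frac{1}{20688 - 12331} = -4901 - \frac{1}{8357} = - \frac{40957658}{8357}$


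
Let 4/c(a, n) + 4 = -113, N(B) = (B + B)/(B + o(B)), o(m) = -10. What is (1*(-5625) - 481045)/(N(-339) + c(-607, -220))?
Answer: -1987219611/7793 ≈ -2.5500e+5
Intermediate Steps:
N(B) = 2*B/(-10 + B) (N(B) = (B + B)/(B - 10) = (2*B)/(-10 + B) = 2*B/(-10 + B))
c(a, n) = -4/117 (c(a, n) = 4/(-4 - 113) = 4/(-117) = 4*(-1/117) = -4/117)
(1*(-5625) - 481045)/(N(-339) + c(-607, -220)) = (1*(-5625) - 481045)/(2*(-339)/(-10 - 339) - 4/117) = (-5625 - 481045)/(2*(-339)/(-349) - 4/117) = -486670/(2*(-339)*(-1/349) - 4/117) = -486670/(678/349 - 4/117) = -486670/77930/40833 = -486670*40833/77930 = -1987219611/7793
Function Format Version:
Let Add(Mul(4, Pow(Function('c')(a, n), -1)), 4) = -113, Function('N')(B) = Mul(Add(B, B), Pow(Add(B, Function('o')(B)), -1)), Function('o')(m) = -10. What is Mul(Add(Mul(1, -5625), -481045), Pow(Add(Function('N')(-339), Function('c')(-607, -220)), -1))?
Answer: Rational(-1987219611, 7793) ≈ -2.5500e+5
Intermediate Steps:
Function('N')(B) = Mul(2, B, Pow(Add(-10, B), -1)) (Function('N')(B) = Mul(Add(B, B), Pow(Add(B, -10), -1)) = Mul(Mul(2, B), Pow(Add(-10, B), -1)) = Mul(2, B, Pow(Add(-10, B), -1)))
Function('c')(a, n) = Rational(-4, 117) (Function('c')(a, n) = Mul(4, Pow(Add(-4, -113), -1)) = Mul(4, Pow(-117, -1)) = Mul(4, Rational(-1, 117)) = Rational(-4, 117))
Mul(Add(Mul(1, -5625), -481045), Pow(Add(Function('N')(-339), Function('c')(-607, -220)), -1)) = Mul(Add(Mul(1, -5625), -481045), Pow(Add(Mul(2, -339, Pow(Add(-10, -339), -1)), Rational(-4, 117)), -1)) = Mul(Add(-5625, -481045), Pow(Add(Mul(2, -339, Pow(-349, -1)), Rational(-4, 117)), -1)) = Mul(-486670, Pow(Add(Mul(2, -339, Rational(-1, 349)), Rational(-4, 117)), -1)) = Mul(-486670, Pow(Add(Rational(678, 349), Rational(-4, 117)), -1)) = Mul(-486670, Pow(Rational(77930, 40833), -1)) = Mul(-486670, Rational(40833, 77930)) = Rational(-1987219611, 7793)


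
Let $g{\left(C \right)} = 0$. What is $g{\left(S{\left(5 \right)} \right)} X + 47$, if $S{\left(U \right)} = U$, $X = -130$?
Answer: $47$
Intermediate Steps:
$g{\left(S{\left(5 \right)} \right)} X + 47 = 0 \left(-130\right) + 47 = 0 + 47 = 47$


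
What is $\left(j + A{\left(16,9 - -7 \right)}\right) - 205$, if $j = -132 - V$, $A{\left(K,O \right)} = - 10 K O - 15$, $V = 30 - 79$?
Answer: $-2863$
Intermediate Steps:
$V = -49$
$A{\left(K,O \right)} = -15 - 10 K O$ ($A{\left(K,O \right)} = - 10 K O - 15 = -15 - 10 K O$)
$j = -83$ ($j = -132 - -49 = -132 + 49 = -83$)
$\left(j + A{\left(16,9 - -7 \right)}\right) - 205 = \left(-83 - \left(15 + 160 \left(9 - -7\right)\right)\right) - 205 = \left(-83 - \left(15 + 160 \left(9 + 7\right)\right)\right) - 205 = \left(-83 - \left(15 + 160 \cdot 16\right)\right) - 205 = \left(-83 - 2575\right) - 205 = -2658 - 205 = -2863$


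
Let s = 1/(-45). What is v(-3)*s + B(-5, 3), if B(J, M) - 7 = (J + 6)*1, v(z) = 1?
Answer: 359/45 ≈ 7.9778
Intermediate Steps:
s = -1/45 ≈ -0.022222
B(J, M) = 13 + J (B(J, M) = 7 + (J + 6)*1 = 7 + (6 + J)*1 = 7 + (6 + J) = 13 + J)
v(-3)*s + B(-5, 3) = 1*(-1/45) + (13 - 5) = -1/45 + 8 = 359/45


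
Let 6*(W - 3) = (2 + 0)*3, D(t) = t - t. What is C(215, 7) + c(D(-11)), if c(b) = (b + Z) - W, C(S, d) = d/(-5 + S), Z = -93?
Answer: -2909/30 ≈ -96.967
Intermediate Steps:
D(t) = 0
W = 4 (W = 3 + ((2 + 0)*3)/6 = 3 + (2*3)/6 = 3 + (⅙)*6 = 3 + 1 = 4)
c(b) = -97 + b (c(b) = (b - 93) - 1*4 = (-93 + b) - 4 = -97 + b)
C(215, 7) + c(D(-11)) = 7/(-5 + 215) + (-97 + 0) = 7/210 - 97 = 7*(1/210) - 97 = 1/30 - 97 = -2909/30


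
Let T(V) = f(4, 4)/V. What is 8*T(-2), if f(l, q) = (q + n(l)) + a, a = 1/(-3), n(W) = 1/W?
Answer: -47/3 ≈ -15.667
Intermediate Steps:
a = -⅓ (a = 1*(-⅓) = -⅓ ≈ -0.33333)
f(l, q) = -⅓ + q + 1/l (f(l, q) = (q + 1/l) - ⅓ = -⅓ + q + 1/l)
T(V) = 47/(12*V) (T(V) = (-⅓ + 4 + 1/4)/V = (-⅓ + 4 + ¼)/V = 47/(12*V))
8*T(-2) = 8*((47/12)/(-2)) = 8*((47/12)*(-½)) = 8*(-47/24) = -47/3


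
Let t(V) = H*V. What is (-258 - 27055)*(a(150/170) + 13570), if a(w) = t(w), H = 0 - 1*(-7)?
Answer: -6303703835/17 ≈ -3.7081e+8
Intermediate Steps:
H = 7 (H = 0 + 7 = 7)
t(V) = 7*V
a(w) = 7*w
(-258 - 27055)*(a(150/170) + 13570) = (-258 - 27055)*(7*(150/170) + 13570) = -27313*(7*(150*(1/170)) + 13570) = -27313*(7*(15/17) + 13570) = -27313*(105/17 + 13570) = -27313*230795/17 = -6303703835/17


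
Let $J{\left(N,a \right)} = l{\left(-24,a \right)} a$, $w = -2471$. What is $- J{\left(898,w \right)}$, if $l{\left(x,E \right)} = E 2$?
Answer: $-12211682$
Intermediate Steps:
$l{\left(x,E \right)} = 2 E$
$J{\left(N,a \right)} = 2 a^{2}$ ($J{\left(N,a \right)} = 2 a a = 2 a^{2}$)
$- J{\left(898,w \right)} = - 2 \left(-2471\right)^{2} = - 2 \cdot 6105841 = \left(-1\right) 12211682 = -12211682$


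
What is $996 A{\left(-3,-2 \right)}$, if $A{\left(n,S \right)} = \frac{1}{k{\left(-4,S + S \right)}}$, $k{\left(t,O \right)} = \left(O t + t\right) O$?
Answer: $- \frac{83}{4} \approx -20.75$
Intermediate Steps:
$k{\left(t,O \right)} = O \left(t + O t\right)$ ($k{\left(t,O \right)} = \left(t + O t\right) O = O \left(t + O t\right)$)
$A{\left(n,S \right)} = - \frac{1}{8 S \left(1 + 2 S\right)}$ ($A{\left(n,S \right)} = \frac{1}{\left(S + S\right) \left(-4\right) \left(1 + \left(S + S\right)\right)} = \frac{1}{2 S \left(-4\right) \left(1 + 2 S\right)} = \frac{1}{\left(-8\right) S \left(1 + 2 S\right)} = - \frac{1}{8 S \left(1 + 2 S\right)}$)
$996 A{\left(-3,-2 \right)} = 996 \left(- \frac{1}{8 \left(-2\right) \left(1 + 2 \left(-2\right)\right)}\right) = 996 \left(\left(- \frac{1}{8}\right) \left(- \frac{1}{2}\right) \frac{1}{1 - 4}\right) = 996 \left(\left(- \frac{1}{8}\right) \left(- \frac{1}{2}\right) \frac{1}{-3}\right) = 996 \left(\left(- \frac{1}{8}\right) \left(- \frac{1}{2}\right) \left(- \frac{1}{3}\right)\right) = 996 \left(- \frac{1}{48}\right) = - \frac{83}{4}$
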